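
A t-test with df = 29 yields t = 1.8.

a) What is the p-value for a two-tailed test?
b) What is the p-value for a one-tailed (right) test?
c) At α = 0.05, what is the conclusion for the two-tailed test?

Using t-distribution with df = 29:
a) Two-tailed: p = 2×P(T > 1.8) = 0.0823
b) One-tailed: p = P(T > 1.8) = 0.0411
c) 0.0823 ≥ 0.05, fail to reject H₀

Answer: a) 0.0823, b) 0.0411, c) fail to reject H₀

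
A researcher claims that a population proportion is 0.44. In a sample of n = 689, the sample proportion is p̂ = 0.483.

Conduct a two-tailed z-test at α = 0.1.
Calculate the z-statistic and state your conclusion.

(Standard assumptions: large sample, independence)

Answer: z = 2.2738, reject H₀

Derivation:
H₀: p = 0.44, H₁: p ≠ 0.44
Standard error: SE = √(p₀(1-p₀)/n) = √(0.44×0.56/689) = 0.018911
z-statistic: z = (p̂ - p₀)/SE = (0.483 - 0.44)/0.018911 = 2.2738
Critical value: z_0.05 = ±1.645
p-value = 0.0230
Decision: reject H₀ at α = 0.1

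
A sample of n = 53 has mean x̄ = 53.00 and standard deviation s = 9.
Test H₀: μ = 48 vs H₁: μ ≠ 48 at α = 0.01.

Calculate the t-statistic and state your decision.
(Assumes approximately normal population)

Answer: t = 4.0447, reject H₀

Derivation:
df = n - 1 = 52
SE = s/√n = 9/√53 = 1.2362
t = (x̄ - μ₀)/SE = (53.00 - 48)/1.2362 = 4.0447
Critical value: t_{0.005,52} = ±2.674
p-value ≈ 0.0002
Decision: reject H₀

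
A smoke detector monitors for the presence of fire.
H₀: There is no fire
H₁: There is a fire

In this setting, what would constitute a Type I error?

Answer: The alarm sounds when there is no fire (false alarm)

Derivation:
Type I error: rejecting H₀ when it is actually true (false positive).
Type II error: failing to reject H₀ when H₁ is actually true (false negative).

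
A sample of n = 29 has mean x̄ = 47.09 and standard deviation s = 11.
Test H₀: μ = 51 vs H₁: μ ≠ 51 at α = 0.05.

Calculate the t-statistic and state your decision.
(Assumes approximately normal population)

df = n - 1 = 28
SE = s/√n = 11/√29 = 2.0426
t = (x̄ - μ₀)/SE = (47.09 - 51)/2.0426 = -1.9142
Critical value: t_{0.025,28} = ±2.048
p-value ≈ 0.0659
Decision: fail to reject H₀

Answer: t = -1.9142, fail to reject H₀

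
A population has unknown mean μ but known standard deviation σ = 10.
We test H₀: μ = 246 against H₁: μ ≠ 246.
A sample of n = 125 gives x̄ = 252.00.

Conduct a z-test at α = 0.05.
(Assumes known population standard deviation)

Standard error: SE = σ/√n = 10/√125 = 0.8944
z-statistic: z = (x̄ - μ₀)/SE = (252.00 - 246)/0.8944 = 6.7084
Critical value: ±1.960
p-value < 0.0001
Decision: reject H₀

Answer: z = 6.7084, reject H₀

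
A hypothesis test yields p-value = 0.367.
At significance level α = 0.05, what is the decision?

Answer: fail to reject H₀

Derivation:
Compare p-value to α:
0.367 ≥ 0.05
Decision: fail to reject H₀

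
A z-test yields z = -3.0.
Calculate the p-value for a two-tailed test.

For z = -3.0:
p = 2×P(Z > |-3.0|) = 2×(1 - Φ(3.0)) = 0.0027

Answer: p-value ≈ 0.0027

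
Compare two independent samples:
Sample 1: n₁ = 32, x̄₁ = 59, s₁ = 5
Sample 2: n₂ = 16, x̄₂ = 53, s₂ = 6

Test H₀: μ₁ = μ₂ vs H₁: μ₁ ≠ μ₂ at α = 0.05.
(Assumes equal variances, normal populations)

Answer: t = 3.6650, reject H₀

Derivation:
Pooled variance: s²_p = [31×5² + 15×6²]/(46) = 28.5870
s_p = 5.3467
SE = s_p×√(1/n₁ + 1/n₂) = 5.3467×√(1/32 + 1/16) = 1.6371
t = (x̄₁ - x̄₂)/SE = (59 - 53)/1.6371 = 3.6650
df = 46, t-critical = ±2.013
Decision: reject H₀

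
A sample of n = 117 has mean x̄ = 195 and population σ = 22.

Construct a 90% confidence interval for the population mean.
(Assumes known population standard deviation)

Answer: (191.6542, 198.3458)

Derivation:
Confidence level: 90%, α = 0.1
z_0.05 = 1.645
SE = σ/√n = 22/√117 = 2.0339
Margin of error = 1.645 × 2.0339 = 3.3458
CI: x̄ ± margin = 195 ± 3.3458
CI: (191.6542, 198.3458)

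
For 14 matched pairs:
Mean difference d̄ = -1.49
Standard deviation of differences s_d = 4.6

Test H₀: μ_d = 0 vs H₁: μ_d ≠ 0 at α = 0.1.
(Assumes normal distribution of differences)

Answer: t = -1.2120, fail to reject H₀

Derivation:
df = n - 1 = 13
SE = s_d/√n = 4.6/√14 = 1.2294
t = d̄/SE = -1.49/1.2294 = -1.2120
Critical value: t_{0.05,13} = ±1.771
p-value ≈ 0.2471
Decision: fail to reject H₀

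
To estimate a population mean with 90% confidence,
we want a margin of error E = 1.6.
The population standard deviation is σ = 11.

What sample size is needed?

Answer: n = 128

Derivation:
z_0.05 = 1.645
n = (z×σ/E)² = (1.645×11/1.6)²
n = 127.9020
Round up: n = 128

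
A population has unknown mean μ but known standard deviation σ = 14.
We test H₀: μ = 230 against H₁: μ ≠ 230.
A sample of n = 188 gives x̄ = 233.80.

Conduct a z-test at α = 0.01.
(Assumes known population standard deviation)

Answer: z = 3.7215, reject H₀

Derivation:
Standard error: SE = σ/√n = 14/√188 = 1.0211
z-statistic: z = (x̄ - μ₀)/SE = (233.80 - 230)/1.0211 = 3.7215
Critical value: ±2.576
p-value = 0.0002
Decision: reject H₀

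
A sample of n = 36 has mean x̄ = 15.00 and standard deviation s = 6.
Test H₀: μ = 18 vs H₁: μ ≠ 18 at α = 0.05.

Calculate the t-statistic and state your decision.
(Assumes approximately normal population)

Answer: t = -3.0000, reject H₀

Derivation:
df = n - 1 = 35
SE = s/√n = 6/√36 = 1.0000
t = (x̄ - μ₀)/SE = (15.00 - 18)/1.0000 = -3.0000
Critical value: t_{0.025,35} = ±2.030
p-value ≈ 0.0049
Decision: reject H₀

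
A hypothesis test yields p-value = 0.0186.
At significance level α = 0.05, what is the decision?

Compare p-value to α:
0.0186 < 0.05
Decision: reject H₀

Answer: reject H₀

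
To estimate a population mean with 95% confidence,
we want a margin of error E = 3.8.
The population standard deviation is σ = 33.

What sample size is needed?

z_0.025 = 1.960
n = (z×σ/E)² = (1.960×33/3.8)²
n = 289.7162
Round up: n = 290

Answer: n = 290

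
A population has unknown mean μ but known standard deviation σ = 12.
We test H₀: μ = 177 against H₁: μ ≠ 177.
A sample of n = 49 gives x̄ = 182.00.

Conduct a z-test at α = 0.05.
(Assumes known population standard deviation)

Answer: z = 2.9166, reject H₀

Derivation:
Standard error: SE = σ/√n = 12/√49 = 1.7143
z-statistic: z = (x̄ - μ₀)/SE = (182.00 - 177)/1.7143 = 2.9166
Critical value: ±1.960
p-value = 0.0035
Decision: reject H₀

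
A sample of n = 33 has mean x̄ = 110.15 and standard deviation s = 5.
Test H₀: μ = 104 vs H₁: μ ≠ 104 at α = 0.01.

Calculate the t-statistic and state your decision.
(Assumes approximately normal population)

Answer: t = 7.0657, reject H₀

Derivation:
df = n - 1 = 32
SE = s/√n = 5/√33 = 0.8704
t = (x̄ - μ₀)/SE = (110.15 - 104)/0.8704 = 7.0657
Critical value: t_{0.005,32} = ±2.738
p-value < 0.0001
Decision: reject H₀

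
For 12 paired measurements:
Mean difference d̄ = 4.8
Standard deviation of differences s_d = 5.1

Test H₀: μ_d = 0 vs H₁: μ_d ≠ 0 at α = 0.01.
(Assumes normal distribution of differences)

df = n - 1 = 11
SE = s_d/√n = 5.1/√12 = 1.4722
t = d̄/SE = 4.8/1.4722 = 3.2604
Critical value: t_{0.005,11} = ±3.106
p-value ≈ 0.0076
Decision: reject H₀

Answer: t = 3.2604, reject H₀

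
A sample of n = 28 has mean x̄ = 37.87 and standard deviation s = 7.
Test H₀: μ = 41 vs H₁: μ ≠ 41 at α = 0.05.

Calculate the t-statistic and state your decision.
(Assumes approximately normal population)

df = n - 1 = 27
SE = s/√n = 7/√28 = 1.3229
t = (x̄ - μ₀)/SE = (37.87 - 41)/1.3229 = -2.3660
Critical value: t_{0.025,27} = ±2.052
p-value ≈ 0.0254
Decision: reject H₀

Answer: t = -2.3660, reject H₀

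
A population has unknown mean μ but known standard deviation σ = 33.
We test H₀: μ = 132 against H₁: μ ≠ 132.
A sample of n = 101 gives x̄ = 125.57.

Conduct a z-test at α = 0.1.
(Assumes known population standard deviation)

Answer: z = -1.9582, reject H₀

Derivation:
Standard error: SE = σ/√n = 33/√101 = 3.2836
z-statistic: z = (x̄ - μ₀)/SE = (125.57 - 132)/3.2836 = -1.9582
Critical value: ±1.645
p-value = 0.0502
Decision: reject H₀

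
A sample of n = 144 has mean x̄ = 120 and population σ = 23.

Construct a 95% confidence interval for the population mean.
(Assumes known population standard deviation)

Confidence level: 95%, α = 0.05
z_0.025 = 1.960
SE = σ/√n = 23/√144 = 1.9167
Margin of error = 1.960 × 1.9167 = 3.7567
CI: x̄ ± margin = 120 ± 3.7567
CI: (116.2433, 123.7567)

Answer: (116.2433, 123.7567)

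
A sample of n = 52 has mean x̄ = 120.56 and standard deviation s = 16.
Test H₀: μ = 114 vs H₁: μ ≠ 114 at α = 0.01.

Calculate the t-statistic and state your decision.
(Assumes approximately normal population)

Answer: t = 2.9566, reject H₀

Derivation:
df = n - 1 = 51
SE = s/√n = 16/√52 = 2.2188
t = (x̄ - μ₀)/SE = (120.56 - 114)/2.2188 = 2.9566
Critical value: t_{0.005,51} = ±2.676
p-value ≈ 0.0047
Decision: reject H₀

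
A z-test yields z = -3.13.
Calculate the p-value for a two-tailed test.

For z = -3.13:
p = 2×P(Z > |-3.13|) = 2×(1 - Φ(3.13)) = 0.0017

Answer: p-value ≈ 0.0017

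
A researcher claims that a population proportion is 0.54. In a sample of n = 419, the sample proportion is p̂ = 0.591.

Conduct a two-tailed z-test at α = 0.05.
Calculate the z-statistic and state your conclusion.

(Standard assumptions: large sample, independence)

Answer: z = 2.0946, reject H₀

Derivation:
H₀: p = 0.54, H₁: p ≠ 0.54
Standard error: SE = √(p₀(1-p₀)/n) = √(0.54×0.46/419) = 0.024348
z-statistic: z = (p̂ - p₀)/SE = (0.591 - 0.54)/0.024348 = 2.0946
Critical value: z_0.025 = ±1.960
p-value = 0.0362
Decision: reject H₀ at α = 0.05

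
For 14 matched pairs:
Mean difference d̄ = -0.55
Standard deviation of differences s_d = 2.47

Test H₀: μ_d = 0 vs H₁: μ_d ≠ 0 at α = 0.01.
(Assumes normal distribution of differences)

Answer: t = -0.8332, fail to reject H₀

Derivation:
df = n - 1 = 13
SE = s_d/√n = 2.47/√14 = 0.6601
t = d̄/SE = -0.55/0.6601 = -0.8332
Critical value: t_{0.005,13} = ±3.012
p-value ≈ 0.4198
Decision: fail to reject H₀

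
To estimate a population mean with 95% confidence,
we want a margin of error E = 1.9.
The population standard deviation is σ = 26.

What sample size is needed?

z_0.025 = 1.960
n = (z×σ/E)² = (1.960×26/1.9)²
n = 719.3689
Round up: n = 720

Answer: n = 720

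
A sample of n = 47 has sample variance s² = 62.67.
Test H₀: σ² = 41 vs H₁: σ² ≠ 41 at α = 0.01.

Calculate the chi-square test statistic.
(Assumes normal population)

df = n - 1 = 46
χ² = (n-1)s²/σ₀² = 46×62.67/41 = 70.3127
Critical values: χ²_{0.995,46} = 25.041, χ²_{0.005,46} = 74.437
Rejection region: χ² < 25.041 or χ² > 74.437
Decision: fail to reject H₀

Answer: χ² = 70.3127, fail to reject H₀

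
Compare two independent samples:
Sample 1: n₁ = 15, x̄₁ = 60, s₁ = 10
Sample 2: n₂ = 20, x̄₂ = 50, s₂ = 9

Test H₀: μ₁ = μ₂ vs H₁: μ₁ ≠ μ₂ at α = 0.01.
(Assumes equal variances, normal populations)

Pooled variance: s²_p = [14×10² + 19×9²]/(33) = 89.0606
s_p = 9.4372
SE = s_p×√(1/n₁ + 1/n₂) = 9.4372×√(1/15 + 1/20) = 3.2234
t = (x̄₁ - x̄₂)/SE = (60 - 50)/3.2234 = 3.1023
df = 33, t-critical = ±2.733
Decision: reject H₀

Answer: t = 3.1023, reject H₀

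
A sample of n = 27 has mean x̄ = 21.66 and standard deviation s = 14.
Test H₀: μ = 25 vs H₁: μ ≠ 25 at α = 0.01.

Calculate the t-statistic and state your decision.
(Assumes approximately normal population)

df = n - 1 = 26
SE = s/√n = 14/√27 = 2.6943
t = (x̄ - μ₀)/SE = (21.66 - 25)/2.6943 = -1.2397
Critical value: t_{0.005,26} = ±2.779
p-value ≈ 0.2262
Decision: fail to reject H₀

Answer: t = -1.2397, fail to reject H₀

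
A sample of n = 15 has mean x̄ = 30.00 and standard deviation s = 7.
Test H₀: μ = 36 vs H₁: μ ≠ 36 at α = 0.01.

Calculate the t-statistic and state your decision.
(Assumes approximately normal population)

df = n - 1 = 14
SE = s/√n = 7/√15 = 1.8074
t = (x̄ - μ₀)/SE = (30.00 - 36)/1.8074 = -3.3197
Critical value: t_{0.005,14} = ±2.977
p-value ≈ 0.0051
Decision: reject H₀

Answer: t = -3.3197, reject H₀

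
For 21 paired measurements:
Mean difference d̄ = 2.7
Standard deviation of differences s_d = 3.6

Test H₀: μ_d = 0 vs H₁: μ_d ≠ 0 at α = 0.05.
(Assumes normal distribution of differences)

Answer: t = 3.4369, reject H₀

Derivation:
df = n - 1 = 20
SE = s_d/√n = 3.6/√21 = 0.7856
t = d̄/SE = 2.7/0.7856 = 3.4369
Critical value: t_{0.025,20} = ±2.086
p-value ≈ 0.0026
Decision: reject H₀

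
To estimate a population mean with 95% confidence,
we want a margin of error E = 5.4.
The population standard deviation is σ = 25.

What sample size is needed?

z_0.025 = 1.960
n = (z×σ/E)² = (1.960×25/5.4)²
n = 82.3388
Round up: n = 83

Answer: n = 83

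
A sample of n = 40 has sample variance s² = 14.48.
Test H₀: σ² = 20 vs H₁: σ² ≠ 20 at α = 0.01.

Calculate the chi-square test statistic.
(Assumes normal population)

df = n - 1 = 39
χ² = (n-1)s²/σ₀² = 39×14.48/20 = 28.2360
Critical values: χ²_{0.995,39} = 19.996, χ²_{0.005,39} = 65.476
Rejection region: χ² < 19.996 or χ² > 65.476
Decision: fail to reject H₀

Answer: χ² = 28.2360, fail to reject H₀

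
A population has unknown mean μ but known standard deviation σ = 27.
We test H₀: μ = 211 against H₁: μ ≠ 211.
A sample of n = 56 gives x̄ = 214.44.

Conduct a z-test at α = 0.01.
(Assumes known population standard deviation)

Standard error: SE = σ/√n = 27/√56 = 3.6080
z-statistic: z = (x̄ - μ₀)/SE = (214.44 - 211)/3.6080 = 0.9534
Critical value: ±2.576
p-value = 0.3404
Decision: fail to reject H₀

Answer: z = 0.9534, fail to reject H₀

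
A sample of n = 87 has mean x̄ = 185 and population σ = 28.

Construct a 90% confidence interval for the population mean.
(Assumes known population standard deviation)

Answer: (180.0619, 189.9381)

Derivation:
Confidence level: 90%, α = 0.1
z_0.05 = 1.645
SE = σ/√n = 28/√87 = 3.0019
Margin of error = 1.645 × 3.0019 = 4.9381
CI: x̄ ± margin = 185 ± 4.9381
CI: (180.0619, 189.9381)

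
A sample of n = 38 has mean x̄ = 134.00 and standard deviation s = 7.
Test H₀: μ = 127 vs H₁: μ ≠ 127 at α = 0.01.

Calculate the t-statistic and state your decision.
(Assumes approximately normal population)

Answer: t = 6.1647, reject H₀

Derivation:
df = n - 1 = 37
SE = s/√n = 7/√38 = 1.1355
t = (x̄ - μ₀)/SE = (134.00 - 127)/1.1355 = 6.1647
Critical value: t_{0.005,37} = ±2.715
p-value < 0.0001
Decision: reject H₀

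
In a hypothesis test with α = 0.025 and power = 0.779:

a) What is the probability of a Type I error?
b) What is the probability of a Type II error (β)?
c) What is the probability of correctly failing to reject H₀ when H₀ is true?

Answer: a) 0.025, b) 0.221, c) 0.975

Derivation:
a) Type I error probability = α = 0.025
b) Power = P(reject H₀ | H₁ true) = 1 - β = 0.779, so Type II error probability = β = 1 - Power = 0.221
c) P(fail to reject H₀ | H₀ true) = 1 - α = 0.975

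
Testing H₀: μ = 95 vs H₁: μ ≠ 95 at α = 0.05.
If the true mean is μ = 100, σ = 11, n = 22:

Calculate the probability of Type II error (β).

SE = σ/√n = 11/√22 = 2.3452
Critical values: μ₀ ± z_0.025×SE = 95 ± 1.960×2.3452
Acceptance region: (90.4034, 99.5966)
Under H₁ (μ = 100): z_high = (99.5966 - 100)/2.3452 = -0.1720, z_low = (90.4034 - 100)/2.3452 = -4.0920
β = P(not reject | H₁) = Φ(-0.1720) - Φ(-4.0920) ≈ 0.4317

Answer: β ≈ 0.4317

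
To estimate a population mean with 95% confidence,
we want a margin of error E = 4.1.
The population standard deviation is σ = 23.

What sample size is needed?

Answer: n = 121

Derivation:
z_0.025 = 1.960
n = (z×σ/E)² = (1.960×23/4.1)²
n = 120.8927
Round up: n = 121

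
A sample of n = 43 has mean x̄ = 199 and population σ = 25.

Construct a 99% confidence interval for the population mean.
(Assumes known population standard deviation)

Confidence level: 99%, α = 0.01
z_0.005 = 2.576
SE = σ/√n = 25/√43 = 3.8125
Margin of error = 2.576 × 3.8125 = 9.8210
CI: x̄ ± margin = 199 ± 9.8210
CI: (189.1790, 208.8210)

Answer: (189.1790, 208.8210)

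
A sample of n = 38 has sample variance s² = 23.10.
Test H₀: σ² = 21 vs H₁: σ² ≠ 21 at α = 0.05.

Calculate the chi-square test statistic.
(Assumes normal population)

Answer: χ² = 40.7000, fail to reject H₀

Derivation:
df = n - 1 = 37
χ² = (n-1)s²/σ₀² = 37×23.10/21 = 40.7000
Critical values: χ²_{0.975,37} = 22.106, χ²_{0.025,37} = 55.668
Rejection region: χ² < 22.106 or χ² > 55.668
Decision: fail to reject H₀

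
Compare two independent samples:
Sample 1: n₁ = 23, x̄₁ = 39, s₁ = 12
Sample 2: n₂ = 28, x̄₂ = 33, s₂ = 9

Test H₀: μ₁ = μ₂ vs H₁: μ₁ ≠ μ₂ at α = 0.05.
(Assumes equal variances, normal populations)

Answer: t = 2.0395, reject H₀

Derivation:
Pooled variance: s²_p = [22×12² + 27×9²]/(49) = 109.2857
s_p = 10.4540
SE = s_p×√(1/n₁ + 1/n₂) = 10.4540×√(1/23 + 1/28) = 2.9419
t = (x̄₁ - x̄₂)/SE = (39 - 33)/2.9419 = 2.0395
df = 49, t-critical = ±2.010
Decision: reject H₀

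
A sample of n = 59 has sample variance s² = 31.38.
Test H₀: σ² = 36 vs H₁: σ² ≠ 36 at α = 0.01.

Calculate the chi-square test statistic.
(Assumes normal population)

df = n - 1 = 58
χ² = (n-1)s²/σ₀² = 58×31.38/36 = 50.5567
Critical values: χ²_{0.995,58} = 34.008, χ²_{0.005,58} = 89.477
Rejection region: χ² < 34.008 or χ² > 89.477
Decision: fail to reject H₀

Answer: χ² = 50.5567, fail to reject H₀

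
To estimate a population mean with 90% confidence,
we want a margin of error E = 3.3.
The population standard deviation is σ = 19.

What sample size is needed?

Answer: n = 90

Derivation:
z_0.05 = 1.645
n = (z×σ/E)² = (1.645×19/3.3)²
n = 89.7039
Round up: n = 90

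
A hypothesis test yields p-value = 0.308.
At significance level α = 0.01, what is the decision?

Compare p-value to α:
0.308 ≥ 0.01
Decision: fail to reject H₀

Answer: fail to reject H₀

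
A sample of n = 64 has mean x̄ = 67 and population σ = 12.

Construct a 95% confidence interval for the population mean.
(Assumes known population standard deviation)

Answer: (64.0600, 69.9400)

Derivation:
Confidence level: 95%, α = 0.05
z_0.025 = 1.960
SE = σ/√n = 12/√64 = 1.5000
Margin of error = 1.960 × 1.5000 = 2.9400
CI: x̄ ± margin = 67 ± 2.9400
CI: (64.0600, 69.9400)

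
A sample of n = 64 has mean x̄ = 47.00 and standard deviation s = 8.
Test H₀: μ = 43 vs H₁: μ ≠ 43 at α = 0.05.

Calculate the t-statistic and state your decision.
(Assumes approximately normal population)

df = n - 1 = 63
SE = s/√n = 8/√64 = 1.0000
t = (x̄ - μ₀)/SE = (47.00 - 43)/1.0000 = 4.0000
Critical value: t_{0.025,63} = ±1.998
p-value ≈ 0.0002
Decision: reject H₀

Answer: t = 4.0000, reject H₀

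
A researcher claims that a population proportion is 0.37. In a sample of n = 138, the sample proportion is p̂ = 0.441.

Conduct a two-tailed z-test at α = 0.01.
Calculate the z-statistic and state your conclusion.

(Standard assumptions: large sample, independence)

H₀: p = 0.37, H₁: p ≠ 0.37
Standard error: SE = √(p₀(1-p₀)/n) = √(0.37×0.63/138) = 0.041099
z-statistic: z = (p̂ - p₀)/SE = (0.441 - 0.37)/0.041099 = 1.7275
Critical value: z_0.005 = ±2.576
p-value = 0.0841
Decision: fail to reject H₀ at α = 0.01

Answer: z = 1.7275, fail to reject H₀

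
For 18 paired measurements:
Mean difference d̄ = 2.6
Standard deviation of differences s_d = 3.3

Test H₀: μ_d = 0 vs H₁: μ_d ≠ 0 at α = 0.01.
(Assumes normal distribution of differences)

Answer: t = 3.3428, reject H₀

Derivation:
df = n - 1 = 17
SE = s_d/√n = 3.3/√18 = 0.7778
t = d̄/SE = 2.6/0.7778 = 3.3428
Critical value: t_{0.005,17} = ±2.898
p-value ≈ 0.0039
Decision: reject H₀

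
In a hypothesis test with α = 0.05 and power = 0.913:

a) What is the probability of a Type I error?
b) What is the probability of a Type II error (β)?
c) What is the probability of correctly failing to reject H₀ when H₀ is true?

Answer: a) 0.05, b) 0.087, c) 0.95

Derivation:
a) Type I error probability = α = 0.05
b) Power = P(reject H₀ | H₁ true) = 1 - β = 0.913, so Type II error probability = β = 1 - Power = 0.087
c) P(fail to reject H₀ | H₀ true) = 1 - α = 0.95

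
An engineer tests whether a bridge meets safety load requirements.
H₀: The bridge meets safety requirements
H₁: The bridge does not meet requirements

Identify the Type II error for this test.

A Type I error (probability α) occurs when we reject a true H₀.
A Type II error (probability β) occurs when we fail to reject a false H₀.

Answer: Declaring an unsafe bridge to be safe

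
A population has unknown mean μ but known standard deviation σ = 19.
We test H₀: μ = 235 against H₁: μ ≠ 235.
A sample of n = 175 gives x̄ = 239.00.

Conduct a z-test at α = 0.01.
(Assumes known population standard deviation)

Answer: z = 2.7849, reject H₀

Derivation:
Standard error: SE = σ/√n = 19/√175 = 1.4363
z-statistic: z = (x̄ - μ₀)/SE = (239.00 - 235)/1.4363 = 2.7849
Critical value: ±2.576
p-value = 0.0054
Decision: reject H₀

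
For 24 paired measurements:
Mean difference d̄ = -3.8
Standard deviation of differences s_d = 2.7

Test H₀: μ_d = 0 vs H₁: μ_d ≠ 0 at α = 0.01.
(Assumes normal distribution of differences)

df = n - 1 = 23
SE = s_d/√n = 2.7/√24 = 0.5511
t = d̄/SE = -3.8/0.5511 = -6.8953
Critical value: t_{0.005,23} = ±2.807
p-value < 0.0001
Decision: reject H₀

Answer: t = -6.8953, reject H₀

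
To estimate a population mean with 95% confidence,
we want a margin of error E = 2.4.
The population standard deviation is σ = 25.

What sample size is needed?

z_0.025 = 1.960
n = (z×σ/E)² = (1.960×25/2.4)²
n = 416.8403
Round up: n = 417

Answer: n = 417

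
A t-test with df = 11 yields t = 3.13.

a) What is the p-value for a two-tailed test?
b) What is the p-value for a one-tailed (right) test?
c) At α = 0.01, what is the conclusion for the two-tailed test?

Using t-distribution with df = 11:
a) Two-tailed: p = 2×P(T > 3.13) = 0.0096
b) One-tailed: p = P(T > 3.13) = 0.0048
c) 0.0096 < 0.01, reject H₀

Answer: a) 0.0096, b) 0.0048, c) reject H₀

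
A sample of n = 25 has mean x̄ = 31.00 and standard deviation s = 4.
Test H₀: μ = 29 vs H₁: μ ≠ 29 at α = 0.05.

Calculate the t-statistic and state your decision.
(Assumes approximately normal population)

df = n - 1 = 24
SE = s/√n = 4/√25 = 0.8000
t = (x̄ - μ₀)/SE = (31.00 - 29)/0.8000 = 2.5000
Critical value: t_{0.025,24} = ±2.064
p-value ≈ 0.0197
Decision: reject H₀

Answer: t = 2.5000, reject H₀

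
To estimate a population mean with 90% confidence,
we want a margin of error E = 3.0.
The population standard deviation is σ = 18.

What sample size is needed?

z_0.05 = 1.645
n = (z×σ/E)² = (1.645×18/3.0)²
n = 97.4169
Round up: n = 98

Answer: n = 98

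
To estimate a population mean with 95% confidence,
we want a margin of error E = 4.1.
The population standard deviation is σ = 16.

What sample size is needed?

z_0.025 = 1.960
n = (z×σ/E)² = (1.960×16/4.1)²
n = 58.5038
Round up: n = 59

Answer: n = 59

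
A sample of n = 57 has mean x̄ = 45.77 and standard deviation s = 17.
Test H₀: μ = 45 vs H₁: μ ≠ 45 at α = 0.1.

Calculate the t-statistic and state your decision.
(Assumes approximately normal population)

df = n - 1 = 56
SE = s/√n = 17/√57 = 2.2517
t = (x̄ - μ₀)/SE = (45.77 - 45)/2.2517 = 0.3420
Critical value: t_{0.05,56} = ±1.673
p-value ≈ 0.7336
Decision: fail to reject H₀

Answer: t = 0.3420, fail to reject H₀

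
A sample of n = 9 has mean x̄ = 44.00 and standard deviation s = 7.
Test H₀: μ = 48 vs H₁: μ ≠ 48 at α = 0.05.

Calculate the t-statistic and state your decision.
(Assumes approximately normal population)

df = n - 1 = 8
SE = s/√n = 7/√9 = 2.3333
t = (x̄ - μ₀)/SE = (44.00 - 48)/2.3333 = -1.7143
Critical value: t_{0.025,8} = ±2.306
p-value ≈ 0.1248
Decision: fail to reject H₀

Answer: t = -1.7143, fail to reject H₀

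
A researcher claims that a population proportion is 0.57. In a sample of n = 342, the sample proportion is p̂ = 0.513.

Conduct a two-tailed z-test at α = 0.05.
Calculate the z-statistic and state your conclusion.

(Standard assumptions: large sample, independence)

Answer: z = -2.1292, reject H₀

Derivation:
H₀: p = 0.57, H₁: p ≠ 0.57
Standard error: SE = √(p₀(1-p₀)/n) = √(0.57×0.43/342) = 0.026771
z-statistic: z = (p̂ - p₀)/SE = (0.513 - 0.57)/0.026771 = -2.1292
Critical value: z_0.025 = ±1.960
p-value = 0.0332
Decision: reject H₀ at α = 0.05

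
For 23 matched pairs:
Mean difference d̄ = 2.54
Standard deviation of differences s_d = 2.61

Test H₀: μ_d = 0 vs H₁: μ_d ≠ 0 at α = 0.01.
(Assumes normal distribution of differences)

Answer: t = 4.6674, reject H₀

Derivation:
df = n - 1 = 22
SE = s_d/√n = 2.61/√23 = 0.5442
t = d̄/SE = 2.54/0.5442 = 4.6674
Critical value: t_{0.005,22} = ±2.819
p-value ≈ 0.0001
Decision: reject H₀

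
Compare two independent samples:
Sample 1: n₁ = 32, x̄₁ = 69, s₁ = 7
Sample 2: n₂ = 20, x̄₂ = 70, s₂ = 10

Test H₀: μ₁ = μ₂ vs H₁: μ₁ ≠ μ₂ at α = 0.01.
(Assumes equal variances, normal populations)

Answer: t = -0.4243, fail to reject H₀

Derivation:
Pooled variance: s²_p = [31×7² + 19×10²]/(50) = 68.3800
s_p = 8.2692
SE = s_p×√(1/n₁ + 1/n₂) = 8.2692×√(1/32 + 1/20) = 2.3571
t = (x̄₁ - x̄₂)/SE = (69 - 70)/2.3571 = -0.4243
df = 50, t-critical = ±2.678
Decision: fail to reject H₀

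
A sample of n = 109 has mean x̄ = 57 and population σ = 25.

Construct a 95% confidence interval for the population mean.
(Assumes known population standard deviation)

Confidence level: 95%, α = 0.05
z_0.025 = 1.960
SE = σ/√n = 25/√109 = 2.3946
Margin of error = 1.960 × 2.3946 = 4.6934
CI: x̄ ± margin = 57 ± 4.6934
CI: (52.3066, 61.6934)

Answer: (52.3066, 61.6934)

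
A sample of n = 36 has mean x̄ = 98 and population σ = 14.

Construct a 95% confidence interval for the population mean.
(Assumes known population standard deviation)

Confidence level: 95%, α = 0.05
z_0.025 = 1.960
SE = σ/√n = 14/√36 = 2.3333
Margin of error = 1.960 × 2.3333 = 4.5733
CI: x̄ ± margin = 98 ± 4.5733
CI: (93.4267, 102.5733)

Answer: (93.4267, 102.5733)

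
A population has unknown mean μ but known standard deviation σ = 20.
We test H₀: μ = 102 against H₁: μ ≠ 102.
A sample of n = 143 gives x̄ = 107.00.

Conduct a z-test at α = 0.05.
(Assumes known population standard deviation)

Answer: z = 2.9895, reject H₀

Derivation:
Standard error: SE = σ/√n = 20/√143 = 1.6725
z-statistic: z = (x̄ - μ₀)/SE = (107.00 - 102)/1.6725 = 2.9895
Critical value: ±1.960
p-value = 0.0028
Decision: reject H₀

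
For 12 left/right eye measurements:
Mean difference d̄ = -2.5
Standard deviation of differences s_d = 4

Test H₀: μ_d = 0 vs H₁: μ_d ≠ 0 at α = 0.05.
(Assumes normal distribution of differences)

df = n - 1 = 11
SE = s_d/√n = 4/√12 = 1.1547
t = d̄/SE = -2.5/1.1547 = -2.1651
Critical value: t_{0.025,11} = ±2.201
p-value ≈ 0.0532
Decision: fail to reject H₀

Answer: t = -2.1651, fail to reject H₀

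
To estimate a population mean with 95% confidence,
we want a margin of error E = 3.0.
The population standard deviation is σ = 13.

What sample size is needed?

Answer: n = 73

Derivation:
z_0.025 = 1.960
n = (z×σ/E)² = (1.960×13/3.0)²
n = 72.1367
Round up: n = 73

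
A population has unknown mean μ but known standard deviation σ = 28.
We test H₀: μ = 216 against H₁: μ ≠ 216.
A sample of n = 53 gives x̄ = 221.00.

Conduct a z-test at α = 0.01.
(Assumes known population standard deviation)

Standard error: SE = σ/√n = 28/√53 = 3.8461
z-statistic: z = (x̄ - μ₀)/SE = (221.00 - 216)/3.8461 = 1.3000
Critical value: ±2.576
p-value = 0.1936
Decision: fail to reject H₀

Answer: z = 1.3000, fail to reject H₀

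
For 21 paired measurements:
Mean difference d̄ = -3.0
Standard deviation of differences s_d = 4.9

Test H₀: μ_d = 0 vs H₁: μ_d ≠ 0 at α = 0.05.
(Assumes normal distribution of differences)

Answer: t = -2.8056, reject H₀

Derivation:
df = n - 1 = 20
SE = s_d/√n = 4.9/√21 = 1.0693
t = d̄/SE = -3.0/1.0693 = -2.8056
Critical value: t_{0.025,20} = ±2.086
p-value ≈ 0.0109
Decision: reject H₀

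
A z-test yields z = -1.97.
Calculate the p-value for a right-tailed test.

For z = -1.97:
p = P(Z > -1.97) = 1 - Φ(-1.97) = 0.9756

Answer: p-value ≈ 0.9756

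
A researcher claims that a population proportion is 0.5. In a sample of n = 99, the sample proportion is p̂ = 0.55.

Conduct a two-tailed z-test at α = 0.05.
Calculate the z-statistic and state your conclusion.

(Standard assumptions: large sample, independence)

Answer: z = 0.9950, fail to reject H₀

Derivation:
H₀: p = 0.5, H₁: p ≠ 0.5
Standard error: SE = √(p₀(1-p₀)/n) = √(0.5×0.5/99) = 0.050252
z-statistic: z = (p̂ - p₀)/SE = (0.55 - 0.5)/0.050252 = 0.9950
Critical value: z_0.025 = ±1.960
p-value = 0.3197
Decision: fail to reject H₀ at α = 0.05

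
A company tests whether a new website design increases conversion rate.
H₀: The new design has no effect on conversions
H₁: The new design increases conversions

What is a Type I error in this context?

Type I error (α): Rejecting H₀ when H₀ is true
Type II error (β): Failing to reject H₀ when H₁ is true

Answer: Switching to a new design that doesn't actually help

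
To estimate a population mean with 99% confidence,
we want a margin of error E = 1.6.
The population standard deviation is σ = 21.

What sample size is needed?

Answer: n = 1144

Derivation:
z_0.005 = 2.576
n = (z×σ/E)² = (2.576×21/1.6)²
n = 1143.1161
Round up: n = 1144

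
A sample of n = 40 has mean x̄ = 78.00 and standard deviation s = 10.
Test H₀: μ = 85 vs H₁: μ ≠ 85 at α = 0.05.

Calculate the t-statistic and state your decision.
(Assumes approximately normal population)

df = n - 1 = 39
SE = s/√n = 10/√40 = 1.5811
t = (x̄ - μ₀)/SE = (78.00 - 85)/1.5811 = -4.4273
Critical value: t_{0.025,39} = ±2.023
p-value ≈ 0.0001
Decision: reject H₀

Answer: t = -4.4273, reject H₀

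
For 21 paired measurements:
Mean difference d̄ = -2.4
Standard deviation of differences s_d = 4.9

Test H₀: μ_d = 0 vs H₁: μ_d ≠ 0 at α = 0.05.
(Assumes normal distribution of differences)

df = n - 1 = 20
SE = s_d/√n = 4.9/√21 = 1.0693
t = d̄/SE = -2.4/1.0693 = -2.2445
Critical value: t_{0.025,20} = ±2.086
p-value ≈ 0.0363
Decision: reject H₀

Answer: t = -2.2445, reject H₀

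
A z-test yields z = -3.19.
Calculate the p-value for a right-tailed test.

Answer: p-value ≈ 0.9993

Derivation:
For z = -3.19:
p = P(Z > -3.19) = 1 - Φ(-3.19) = 0.9993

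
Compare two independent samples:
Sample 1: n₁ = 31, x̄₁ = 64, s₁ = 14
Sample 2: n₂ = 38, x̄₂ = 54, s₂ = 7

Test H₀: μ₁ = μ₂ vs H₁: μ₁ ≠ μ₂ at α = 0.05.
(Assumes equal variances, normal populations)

Pooled variance: s²_p = [30×14² + 37×7²]/(67) = 114.8209
s_p = 10.7155
SE = s_p×√(1/n₁ + 1/n₂) = 10.7155×√(1/31 + 1/38) = 2.5934
t = (x̄₁ - x̄₂)/SE = (64 - 54)/2.5934 = 3.8559
df = 67, t-critical = ±1.996
Decision: reject H₀

Answer: t = 3.8559, reject H₀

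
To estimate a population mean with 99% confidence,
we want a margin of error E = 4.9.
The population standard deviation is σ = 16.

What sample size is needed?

Answer: n = 71

Derivation:
z_0.005 = 2.576
n = (z×σ/E)² = (2.576×16/4.9)²
n = 70.7521
Round up: n = 71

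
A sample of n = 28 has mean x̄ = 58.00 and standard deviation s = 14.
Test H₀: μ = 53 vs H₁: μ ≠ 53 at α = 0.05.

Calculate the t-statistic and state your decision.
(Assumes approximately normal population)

Answer: t = 1.8898, fail to reject H₀

Derivation:
df = n - 1 = 27
SE = s/√n = 14/√28 = 2.6458
t = (x̄ - μ₀)/SE = (58.00 - 53)/2.6458 = 1.8898
Critical value: t_{0.025,27} = ±2.052
p-value ≈ 0.0696
Decision: fail to reject H₀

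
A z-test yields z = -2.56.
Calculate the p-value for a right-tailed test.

For z = -2.56:
p = P(Z > -2.56) = 1 - Φ(-2.56) = 0.9948

Answer: p-value ≈ 0.9948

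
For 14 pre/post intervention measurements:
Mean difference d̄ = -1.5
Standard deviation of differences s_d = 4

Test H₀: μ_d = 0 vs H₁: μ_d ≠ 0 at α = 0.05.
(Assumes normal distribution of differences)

Answer: t = -1.4032, fail to reject H₀

Derivation:
df = n - 1 = 13
SE = s_d/√n = 4/√14 = 1.0690
t = d̄/SE = -1.5/1.0690 = -1.4032
Critical value: t_{0.025,13} = ±2.160
p-value ≈ 0.1840
Decision: fail to reject H₀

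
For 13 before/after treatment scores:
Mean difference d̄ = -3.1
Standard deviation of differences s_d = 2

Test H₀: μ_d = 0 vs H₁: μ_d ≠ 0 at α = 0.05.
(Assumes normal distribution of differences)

df = n - 1 = 12
SE = s_d/√n = 2/√13 = 0.5547
t = d̄/SE = -3.1/0.5547 = -5.5886
Critical value: t_{0.025,12} = ±2.179
p-value ≈ 0.0001
Decision: reject H₀

Answer: t = -5.5886, reject H₀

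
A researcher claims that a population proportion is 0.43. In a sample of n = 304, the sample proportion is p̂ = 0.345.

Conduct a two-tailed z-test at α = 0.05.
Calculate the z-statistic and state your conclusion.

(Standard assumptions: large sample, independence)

H₀: p = 0.43, H₁: p ≠ 0.43
Standard error: SE = √(p₀(1-p₀)/n) = √(0.43×0.57/304) = 0.028395
z-statistic: z = (p̂ - p₀)/SE = (0.345 - 0.43)/0.028395 = -2.9935
Critical value: z_0.025 = ±1.960
p-value = 0.0028
Decision: reject H₀ at α = 0.05

Answer: z = -2.9935, reject H₀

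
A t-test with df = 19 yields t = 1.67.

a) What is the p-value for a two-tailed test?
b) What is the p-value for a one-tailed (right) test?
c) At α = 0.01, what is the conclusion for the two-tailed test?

Answer: a) 0.1113, b) 0.0557, c) fail to reject H₀

Derivation:
Using t-distribution with df = 19:
a) Two-tailed: p = 2×P(T > 1.67) = 0.1113
b) One-tailed: p = P(T > 1.67) = 0.0557
c) 0.1113 ≥ 0.01, fail to reject H₀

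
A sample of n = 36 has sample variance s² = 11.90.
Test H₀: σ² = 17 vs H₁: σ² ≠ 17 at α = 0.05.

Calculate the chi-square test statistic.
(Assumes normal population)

df = n - 1 = 35
χ² = (n-1)s²/σ₀² = 35×11.90/17 = 24.5000
Critical values: χ²_{0.975,35} = 20.569, χ²_{0.025,35} = 53.203
Rejection region: χ² < 20.569 or χ² > 53.203
Decision: fail to reject H₀

Answer: χ² = 24.5000, fail to reject H₀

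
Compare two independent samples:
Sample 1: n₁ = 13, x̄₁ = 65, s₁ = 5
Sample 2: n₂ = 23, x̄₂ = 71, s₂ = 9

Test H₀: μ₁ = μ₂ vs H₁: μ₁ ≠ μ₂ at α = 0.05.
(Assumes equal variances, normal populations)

Answer: t = -2.2097, reject H₀

Derivation:
Pooled variance: s²_p = [12×5² + 22×9²]/(34) = 61.2353
s_p = 7.8253
SE = s_p×√(1/n₁ + 1/n₂) = 7.8253×√(1/13 + 1/23) = 2.7153
t = (x̄₁ - x̄₂)/SE = (65 - 71)/2.7153 = -2.2097
df = 34, t-critical = ±2.032
Decision: reject H₀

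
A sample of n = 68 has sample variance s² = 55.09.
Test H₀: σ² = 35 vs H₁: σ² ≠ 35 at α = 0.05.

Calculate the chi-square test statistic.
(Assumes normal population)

Answer: χ² = 105.4580, reject H₀

Derivation:
df = n - 1 = 67
χ² = (n-1)s²/σ₀² = 67×55.09/35 = 105.4580
Critical values: χ²_{0.975,67} = 46.261, χ²_{0.025,67} = 91.519
Rejection region: χ² < 46.261 or χ² > 91.519
Decision: reject H₀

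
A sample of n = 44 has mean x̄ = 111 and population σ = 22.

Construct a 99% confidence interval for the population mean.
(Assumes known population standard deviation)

Answer: (102.4564, 119.5436)

Derivation:
Confidence level: 99%, α = 0.01
z_0.005 = 2.576
SE = σ/√n = 22/√44 = 3.3166
Margin of error = 2.576 × 3.3166 = 8.5436
CI: x̄ ± margin = 111 ± 8.5436
CI: (102.4564, 119.5436)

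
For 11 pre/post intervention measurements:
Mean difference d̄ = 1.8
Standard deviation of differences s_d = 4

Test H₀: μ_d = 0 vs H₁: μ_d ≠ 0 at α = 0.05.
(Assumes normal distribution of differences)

df = n - 1 = 10
SE = s_d/√n = 4/√11 = 1.2060
t = d̄/SE = 1.8/1.2060 = 1.4925
Critical value: t_{0.025,10} = ±2.228
p-value ≈ 0.1664
Decision: fail to reject H₀

Answer: t = 1.4925, fail to reject H₀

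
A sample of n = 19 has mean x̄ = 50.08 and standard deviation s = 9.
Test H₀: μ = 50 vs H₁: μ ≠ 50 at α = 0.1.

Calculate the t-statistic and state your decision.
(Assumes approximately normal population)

df = n - 1 = 18
SE = s/√n = 9/√19 = 2.0647
t = (x̄ - μ₀)/SE = (50.08 - 50)/2.0647 = 0.0387
Critical value: t_{0.05,18} = ±1.734
p-value ≈ 0.9696
Decision: fail to reject H₀

Answer: t = 0.0387, fail to reject H₀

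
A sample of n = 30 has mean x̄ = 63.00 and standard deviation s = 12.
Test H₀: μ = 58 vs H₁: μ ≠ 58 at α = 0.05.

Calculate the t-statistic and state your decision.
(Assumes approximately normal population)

df = n - 1 = 29
SE = s/√n = 12/√30 = 2.1909
t = (x̄ - μ₀)/SE = (63.00 - 58)/2.1909 = 2.2822
Critical value: t_{0.025,29} = ±2.045
p-value ≈ 0.0300
Decision: reject H₀

Answer: t = 2.2822, reject H₀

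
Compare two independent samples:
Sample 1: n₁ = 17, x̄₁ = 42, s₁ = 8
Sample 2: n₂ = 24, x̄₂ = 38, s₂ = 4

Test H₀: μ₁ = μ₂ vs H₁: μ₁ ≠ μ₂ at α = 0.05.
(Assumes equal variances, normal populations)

Pooled variance: s²_p = [16×8² + 23×4²]/(39) = 35.6923
s_p = 5.9743
SE = s_p×√(1/n₁ + 1/n₂) = 5.9743×√(1/17 + 1/24) = 1.8939
t = (x̄₁ - x̄₂)/SE = (42 - 38)/1.8939 = 2.1120
df = 39, t-critical = ±2.023
Decision: reject H₀

Answer: t = 2.1120, reject H₀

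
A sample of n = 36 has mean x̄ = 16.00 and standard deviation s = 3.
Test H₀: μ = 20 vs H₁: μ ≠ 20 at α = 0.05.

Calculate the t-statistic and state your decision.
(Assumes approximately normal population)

Answer: t = -8.0000, reject H₀

Derivation:
df = n - 1 = 35
SE = s/√n = 3/√36 = 0.5000
t = (x̄ - μ₀)/SE = (16.00 - 20)/0.5000 = -8.0000
Critical value: t_{0.025,35} = ±2.030
p-value < 0.0001
Decision: reject H₀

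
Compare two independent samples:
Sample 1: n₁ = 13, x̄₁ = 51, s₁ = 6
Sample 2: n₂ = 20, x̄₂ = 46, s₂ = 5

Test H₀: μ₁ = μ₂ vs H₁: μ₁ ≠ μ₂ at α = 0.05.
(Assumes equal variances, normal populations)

Pooled variance: s²_p = [12×6² + 19×5²]/(31) = 29.2581
s_p = 5.4091
SE = s_p×√(1/n₁ + 1/n₂) = 5.4091×√(1/13 + 1/20) = 1.9271
t = (x̄₁ - x̄₂)/SE = (51 - 46)/1.9271 = 2.5946
df = 31, t-critical = ±2.040
Decision: reject H₀

Answer: t = 2.5946, reject H₀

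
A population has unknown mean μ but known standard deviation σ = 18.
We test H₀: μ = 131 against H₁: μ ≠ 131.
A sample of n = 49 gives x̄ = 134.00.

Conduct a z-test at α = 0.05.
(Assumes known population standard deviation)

Standard error: SE = σ/√n = 18/√49 = 2.5714
z-statistic: z = (x̄ - μ₀)/SE = (134.00 - 131)/2.5714 = 1.1667
Critical value: ±1.960
p-value = 0.2433
Decision: fail to reject H₀

Answer: z = 1.1667, fail to reject H₀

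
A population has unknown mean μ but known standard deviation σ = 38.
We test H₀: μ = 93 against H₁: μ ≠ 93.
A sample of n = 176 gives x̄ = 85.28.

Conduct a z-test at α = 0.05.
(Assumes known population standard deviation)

Answer: z = -2.6952, reject H₀

Derivation:
Standard error: SE = σ/√n = 38/√176 = 2.8644
z-statistic: z = (x̄ - μ₀)/SE = (85.28 - 93)/2.8644 = -2.6952
Critical value: ±1.960
p-value = 0.0070
Decision: reject H₀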